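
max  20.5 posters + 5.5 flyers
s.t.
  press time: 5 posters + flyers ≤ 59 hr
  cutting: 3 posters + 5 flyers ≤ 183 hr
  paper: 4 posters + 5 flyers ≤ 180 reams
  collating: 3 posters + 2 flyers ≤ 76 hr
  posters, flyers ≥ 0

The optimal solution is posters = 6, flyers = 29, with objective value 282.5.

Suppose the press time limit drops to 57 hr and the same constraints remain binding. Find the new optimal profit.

275.5

Check each constraint at x*: press time 59/59 (tight); cutting 163/183 (slack 20); paper 169/180 (slack 11); collating 76/76 (tight).
Slack constraints have shadow price 0 (complementary slackness).
From A_Bᵀ y = c: 5·y_press time + 3·y_collating = 20.5; 1·y_press time + 2·y_collating = 5.5.
Solving: y_press time = 3.5, y_collating = 1.
Δz = y_press time·Δb = 3.5 × (-2) = -7, so new z* = 282.5 − 7 = 275.5.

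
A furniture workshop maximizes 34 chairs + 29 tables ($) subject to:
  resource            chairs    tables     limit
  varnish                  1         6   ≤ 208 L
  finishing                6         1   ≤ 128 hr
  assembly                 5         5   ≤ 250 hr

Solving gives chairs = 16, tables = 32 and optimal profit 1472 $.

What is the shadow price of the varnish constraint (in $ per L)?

Binding: varnish and finishing. Non-binding: assembly (10 unused).
By complementary slackness, y = 0 for the non-binding constraint.
From A_Bᵀ y = c: 1·y_varnish + 6·y_finishing = 34; 6·y_varnish + 1·y_finishing = 29.
This yields shadow prices y_varnish = 4, y_finishing = 5.
Shadow price of varnish = 4.

4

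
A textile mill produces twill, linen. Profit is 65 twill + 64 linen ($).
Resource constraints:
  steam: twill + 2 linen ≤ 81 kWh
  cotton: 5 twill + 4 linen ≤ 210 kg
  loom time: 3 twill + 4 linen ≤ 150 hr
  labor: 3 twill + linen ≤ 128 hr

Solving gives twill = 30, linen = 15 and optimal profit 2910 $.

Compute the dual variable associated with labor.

0

Check each constraint at x*: steam 60/81 (slack 21); cotton 210/210 (tight); loom time 150/150 (tight); labor 105/128 (slack 23).
Slack constraints have shadow price 0 (complementary slackness).
The binding rows give the dual system: 5·y_cotton + 3·y_loom time = 65 and 4·y_cotton + 4·y_loom time = 64.
Solving: y_cotton = 8.5, y_loom time = 7.5.
Shadow price of labor = 0.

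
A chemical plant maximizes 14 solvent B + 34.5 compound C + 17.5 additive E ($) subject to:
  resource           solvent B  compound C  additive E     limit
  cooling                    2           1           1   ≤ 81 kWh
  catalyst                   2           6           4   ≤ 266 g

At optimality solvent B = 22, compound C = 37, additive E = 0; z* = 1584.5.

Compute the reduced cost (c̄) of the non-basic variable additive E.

At the optimum: cooling uses 81 of 81 (binding); catalyst uses 266 of 266 (binding).
Dual feasibility on the basic columns requires 2·y_cooling + 2·y_catalyst = 14, 1·y_cooling + 6·y_catalyst = 34.5.
This yields shadow prices y_cooling = 1.5, y_catalyst = 5.5.
Reduced cost of additive E: c₃ − yᵀa₃ = 17.5 − (1.5·1 + 5.5·4) = 17.5 − 23.5 = -6.

-6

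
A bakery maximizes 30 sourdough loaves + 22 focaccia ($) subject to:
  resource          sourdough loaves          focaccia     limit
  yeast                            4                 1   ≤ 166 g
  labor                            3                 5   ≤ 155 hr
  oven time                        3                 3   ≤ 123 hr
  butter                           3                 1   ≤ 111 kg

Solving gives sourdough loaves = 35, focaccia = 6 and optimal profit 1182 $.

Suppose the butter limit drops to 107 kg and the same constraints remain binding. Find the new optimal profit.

Check each constraint at x*: yeast 146/166 (slack 20); labor 135/155 (slack 20); oven time 123/123 (tight); butter 111/111 (tight).
Slack constraints have shadow price 0 (complementary slackness).
Dual feasibility on the basic columns requires 3·y_oven time + 3·y_butter = 30, 3·y_oven time + 1·y_butter = 22.
Solving: y_oven time = 6, y_butter = 4.
Δz = y_butter·Δb = 4 × (-4) = -16, so new z* = 1182 − 16 = 1166.

1166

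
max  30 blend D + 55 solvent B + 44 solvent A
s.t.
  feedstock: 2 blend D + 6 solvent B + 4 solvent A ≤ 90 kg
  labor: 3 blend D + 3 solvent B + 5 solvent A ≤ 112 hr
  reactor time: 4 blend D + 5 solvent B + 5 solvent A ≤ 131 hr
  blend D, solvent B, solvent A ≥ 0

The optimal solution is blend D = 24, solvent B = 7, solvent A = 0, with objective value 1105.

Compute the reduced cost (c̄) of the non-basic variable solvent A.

-1

At the optimum: feedstock uses 90 of 90 (binding); labor uses 93 of 112 (slack = 19); reactor time uses 131 of 131 (binding).
Since labor is not tight, its dual is 0.
The binding rows give the dual system: 2·y_feedstock + 4·y_reactor time = 30 and 6·y_feedstock + 5·y_reactor time = 55.
This yields shadow prices y_feedstock = 5, y_reactor time = 5.
Reduced cost of solvent A: c₃ − yᵀa₃ = 44 − (5·4 + 5·5) = 44 − 45 = -1.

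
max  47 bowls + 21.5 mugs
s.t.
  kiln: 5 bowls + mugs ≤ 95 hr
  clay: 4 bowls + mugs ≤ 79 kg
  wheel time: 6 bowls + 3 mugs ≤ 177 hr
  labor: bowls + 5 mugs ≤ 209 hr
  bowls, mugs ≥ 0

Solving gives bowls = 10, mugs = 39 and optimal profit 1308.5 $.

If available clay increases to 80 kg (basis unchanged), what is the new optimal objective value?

Binding: clay and wheel time. Non-binding: kiln (6 unused), labor (4 unused).
Since kiln, labor are not tight, their duals are 0.
The binding rows give the dual system: 4·y_clay + 6·y_wheel time = 47 and 1·y_clay + 3·y_wheel time = 21.5.
→ y_clay = 2 and y_wheel time = 6.5.
Δz = y_clay·Δb = 2 × (1) = 2, so new z* = 1308.5 + 2 = 1310.5.

1310.5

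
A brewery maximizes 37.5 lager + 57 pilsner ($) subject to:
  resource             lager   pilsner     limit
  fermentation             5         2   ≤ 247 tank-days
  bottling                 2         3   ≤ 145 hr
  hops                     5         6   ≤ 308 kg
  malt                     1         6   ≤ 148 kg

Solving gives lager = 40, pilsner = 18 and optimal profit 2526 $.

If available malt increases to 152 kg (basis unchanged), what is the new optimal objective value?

Binding: hops and malt. Non-binding: fermentation (11 unused), bottling (11 unused).
Slack constraints have shadow price 0 (complementary slackness).
The binding rows give the dual system: 5·y_hops + 1·y_malt = 37.5 and 6·y_hops + 6·y_malt = 57.
This yields shadow prices y_hops = 7, y_malt = 2.5.
Δz = y_malt·Δb = 2.5 × (4) = 10, so new z* = 2526 + 10 = 2536.

2536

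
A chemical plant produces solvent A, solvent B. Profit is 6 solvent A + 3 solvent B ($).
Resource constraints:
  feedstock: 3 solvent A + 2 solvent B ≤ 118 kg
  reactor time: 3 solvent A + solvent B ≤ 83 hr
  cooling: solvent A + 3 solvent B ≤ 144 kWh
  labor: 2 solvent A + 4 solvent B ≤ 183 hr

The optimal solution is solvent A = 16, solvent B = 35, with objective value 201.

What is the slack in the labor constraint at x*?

labor used = 2·16 + 4·35 = 172; slack = 183 − 172 = 11.

11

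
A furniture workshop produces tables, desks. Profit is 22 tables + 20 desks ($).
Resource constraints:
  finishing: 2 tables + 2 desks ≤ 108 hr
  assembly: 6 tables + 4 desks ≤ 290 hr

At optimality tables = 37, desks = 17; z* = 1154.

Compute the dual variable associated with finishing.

At the optimum: finishing uses 108 of 108 (binding); assembly uses 290 of 290 (binding).
Dual feasibility on the basic columns requires 2·y_finishing + 6·y_assembly = 22, 2·y_finishing + 4·y_assembly = 20.
Solving: y_finishing = 8, y_assembly = 1.
Shadow price of finishing = 8.

8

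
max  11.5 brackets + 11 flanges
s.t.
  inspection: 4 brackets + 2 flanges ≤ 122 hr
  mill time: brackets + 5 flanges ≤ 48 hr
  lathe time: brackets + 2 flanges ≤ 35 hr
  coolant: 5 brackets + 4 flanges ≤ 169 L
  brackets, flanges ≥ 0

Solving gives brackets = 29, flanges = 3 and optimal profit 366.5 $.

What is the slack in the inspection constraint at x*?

0

inspection used = 4·29 + 2·3 = 122; slack = 122 − 122 = 0.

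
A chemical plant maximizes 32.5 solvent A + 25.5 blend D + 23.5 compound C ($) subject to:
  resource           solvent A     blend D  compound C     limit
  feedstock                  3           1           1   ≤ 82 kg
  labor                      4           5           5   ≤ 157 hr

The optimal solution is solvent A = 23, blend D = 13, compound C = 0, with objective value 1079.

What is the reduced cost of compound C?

-2

Both feedstock and labor are binding at x*.
From A_Bᵀ y = c: 3·y_feedstock + 4·y_labor = 32.5; 1·y_feedstock + 5·y_labor = 25.5.
Solving: y_feedstock = 5.5, y_labor = 4.
Reduced cost of compound C: c₃ − yᵀa₃ = 23.5 − (5.5·1 + 4·5) = 23.5 − 25.5 = -2.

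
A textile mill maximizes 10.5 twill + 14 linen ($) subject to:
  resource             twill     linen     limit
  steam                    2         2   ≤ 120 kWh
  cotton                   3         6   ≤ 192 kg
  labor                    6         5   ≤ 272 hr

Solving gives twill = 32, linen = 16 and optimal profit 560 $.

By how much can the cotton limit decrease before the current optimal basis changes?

56

Binding constraints: cotton, labor. The basis is B = [[3,6],[6,5]] with det -21.
Per unit decrease in cotton, x* moves by d = (0.2381, -0.2857).
The basis stays optimal until linen reaches 0; allowable decrease = 56 kg.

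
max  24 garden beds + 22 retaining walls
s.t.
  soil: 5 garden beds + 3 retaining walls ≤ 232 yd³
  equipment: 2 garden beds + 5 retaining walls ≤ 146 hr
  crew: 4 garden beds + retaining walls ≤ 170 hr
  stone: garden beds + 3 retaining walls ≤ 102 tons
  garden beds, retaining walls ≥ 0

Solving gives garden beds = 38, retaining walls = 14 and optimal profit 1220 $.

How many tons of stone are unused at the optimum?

22

stone used = 1·38 + 3·14 = 80; slack = 102 − 80 = 22.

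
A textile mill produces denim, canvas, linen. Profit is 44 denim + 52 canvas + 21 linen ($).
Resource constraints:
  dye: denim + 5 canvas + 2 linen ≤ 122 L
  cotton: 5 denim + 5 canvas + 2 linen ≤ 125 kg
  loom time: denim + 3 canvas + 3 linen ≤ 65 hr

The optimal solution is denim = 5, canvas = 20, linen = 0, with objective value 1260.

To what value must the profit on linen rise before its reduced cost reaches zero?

28

At the optimum: dye uses 105 of 122 (slack = 17); cotton uses 125 of 125 (binding); loom time uses 65 of 65 (binding).
Since dye is not tight, its dual is 0.
The binding rows give the dual system: 5·y_cotton + 1·y_loom time = 44 and 5·y_cotton + 3·y_loom time = 52.
Solving: y_cotton = 8, y_loom time = 4.
linen enters the basis when its profit ≥ yᵀa₃ = 8·2 + 4·3 = 28.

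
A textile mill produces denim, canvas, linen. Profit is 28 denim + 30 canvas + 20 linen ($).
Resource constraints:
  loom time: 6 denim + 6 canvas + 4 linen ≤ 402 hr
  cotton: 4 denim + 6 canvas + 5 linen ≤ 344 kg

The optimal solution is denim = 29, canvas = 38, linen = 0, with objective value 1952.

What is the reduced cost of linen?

At the optimum: loom time uses 402 of 402 (binding); cotton uses 344 of 344 (binding).
Dual feasibility on the basic columns requires 6·y_loom time + 4·y_cotton = 28, 6·y_loom time + 6·y_cotton = 30.
→ y_loom time = 4 and y_cotton = 1.
Reduced cost of linen: c₃ − yᵀa₃ = 20 − (4·4 + 1·5) = 20 − 21 = -1.

-1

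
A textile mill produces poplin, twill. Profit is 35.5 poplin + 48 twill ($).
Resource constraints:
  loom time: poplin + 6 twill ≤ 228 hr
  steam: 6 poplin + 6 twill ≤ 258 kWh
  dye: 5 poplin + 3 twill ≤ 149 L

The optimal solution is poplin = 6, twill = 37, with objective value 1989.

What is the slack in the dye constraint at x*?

dye used = 5·6 + 3·37 = 141; slack = 149 − 141 = 8.

8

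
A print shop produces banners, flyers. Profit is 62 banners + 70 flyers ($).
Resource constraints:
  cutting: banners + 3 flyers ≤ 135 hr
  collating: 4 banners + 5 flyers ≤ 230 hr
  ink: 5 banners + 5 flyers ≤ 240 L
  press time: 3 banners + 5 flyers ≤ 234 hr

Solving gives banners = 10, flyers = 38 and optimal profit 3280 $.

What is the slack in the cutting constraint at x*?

11

cutting used = 1·10 + 3·38 = 124; slack = 135 − 124 = 11.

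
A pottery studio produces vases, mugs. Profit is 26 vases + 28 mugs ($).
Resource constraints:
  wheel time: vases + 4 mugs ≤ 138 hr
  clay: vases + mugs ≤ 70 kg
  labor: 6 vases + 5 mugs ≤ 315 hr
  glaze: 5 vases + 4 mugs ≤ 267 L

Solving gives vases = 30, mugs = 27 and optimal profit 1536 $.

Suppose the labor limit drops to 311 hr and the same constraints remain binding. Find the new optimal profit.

1520

Check each constraint at x*: wheel time 138/138 (tight); clay 57/70 (slack 13); labor 315/315 (tight); glaze 258/267 (slack 9).
Slack constraints have shadow price 0 (complementary slackness).
From A_Bᵀ y = c: 1·y_wheel time + 6·y_labor = 26; 4·y_wheel time + 5·y_labor = 28.
→ y_wheel time = 2 and y_labor = 4.
Δz = y_labor·Δb = 4 × (-4) = -16, so new z* = 1536 − 16 = 1520.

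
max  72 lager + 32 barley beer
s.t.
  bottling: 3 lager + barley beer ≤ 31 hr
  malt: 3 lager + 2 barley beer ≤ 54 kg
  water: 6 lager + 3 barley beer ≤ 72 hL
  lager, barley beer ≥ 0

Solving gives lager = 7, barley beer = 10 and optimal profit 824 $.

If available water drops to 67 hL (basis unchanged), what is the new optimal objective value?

Binding: bottling and water. Non-binding: malt (13 unused).
Slack constraints have shadow price 0 (complementary slackness).
From A_Bᵀ y = c: 3·y_bottling + 6·y_water = 72; 1·y_bottling + 3·y_water = 32.
→ y_bottling = 8 and y_water = 8.
Δz = y_water·Δb = 8 × (-5) = -40, so new z* = 824 − 40 = 784.

784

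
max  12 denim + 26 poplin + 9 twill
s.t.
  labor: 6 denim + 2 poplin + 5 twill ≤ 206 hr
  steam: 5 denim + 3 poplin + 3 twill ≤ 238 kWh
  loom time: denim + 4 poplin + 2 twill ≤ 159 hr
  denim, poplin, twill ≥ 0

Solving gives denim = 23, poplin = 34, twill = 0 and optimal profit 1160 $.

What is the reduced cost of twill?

-8

At the optimum: labor uses 206 of 206 (binding); steam uses 217 of 238 (slack = 21); loom time uses 159 of 159 (binding).
By complementary slackness, y = 0 for the non-binding constraint.
The binding rows give the dual system: 6·y_labor + 1·y_loom time = 12 and 2·y_labor + 4·y_loom time = 26.
This yields shadow prices y_labor = 1, y_loom time = 6.
Reduced cost of twill: c₃ − yᵀa₃ = 9 − (1·5 + 6·2) = 9 − 17 = -8.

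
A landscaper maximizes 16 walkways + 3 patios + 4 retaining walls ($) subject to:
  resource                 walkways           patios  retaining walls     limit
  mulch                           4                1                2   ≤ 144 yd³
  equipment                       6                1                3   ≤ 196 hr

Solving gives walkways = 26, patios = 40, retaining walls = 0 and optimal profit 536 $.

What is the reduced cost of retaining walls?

At the optimum: mulch uses 144 of 144 (binding); equipment uses 196 of 196 (binding).
The binding rows give the dual system: 4·y_mulch + 6·y_equipment = 16 and 1·y_mulch + 1·y_equipment = 3.
→ y_mulch = 1 and y_equipment = 2.
Reduced cost of retaining walls: c₃ − yᵀa₃ = 4 − (1·2 + 2·3) = 4 − 8 = -4.

-4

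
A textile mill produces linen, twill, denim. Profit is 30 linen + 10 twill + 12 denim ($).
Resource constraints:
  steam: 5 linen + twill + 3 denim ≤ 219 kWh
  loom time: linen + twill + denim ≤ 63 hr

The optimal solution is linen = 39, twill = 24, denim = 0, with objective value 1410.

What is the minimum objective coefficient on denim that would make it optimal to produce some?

20

At the optimum: steam uses 219 of 219 (binding); loom time uses 63 of 63 (binding).
From A_Bᵀ y = c: 5·y_steam + 1·y_loom time = 30; 1·y_steam + 1·y_loom time = 10.
This yields shadow prices y_steam = 5, y_loom time = 5.
denim enters the basis when its profit ≥ yᵀa₃ = 5·3 + 5·1 = 20.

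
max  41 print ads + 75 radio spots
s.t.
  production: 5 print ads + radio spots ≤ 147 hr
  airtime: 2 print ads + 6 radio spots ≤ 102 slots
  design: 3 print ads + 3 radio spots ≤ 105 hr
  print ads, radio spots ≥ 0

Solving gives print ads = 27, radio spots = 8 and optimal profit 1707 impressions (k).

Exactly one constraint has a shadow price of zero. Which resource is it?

production: 143/147 (slack 4)
airtime: 102/102 (binding)
design: 105/105 (binding)
By complementary slackness, a constraint with positive slack has shadow price 0 → production.

production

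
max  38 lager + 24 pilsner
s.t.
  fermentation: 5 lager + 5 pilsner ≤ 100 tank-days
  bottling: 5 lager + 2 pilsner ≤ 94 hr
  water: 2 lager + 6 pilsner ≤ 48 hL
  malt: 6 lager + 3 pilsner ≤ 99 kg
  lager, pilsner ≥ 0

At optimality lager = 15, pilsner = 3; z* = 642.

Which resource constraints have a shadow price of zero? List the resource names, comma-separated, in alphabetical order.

fermentation: 90/100 (slack 10)
bottling: 81/94 (slack 13)
water: 48/48 (binding)
malt: 99/99 (binding)
By complementary slackness, a constraint with positive slack has shadow price 0 → bottling, fermentation.

bottling, fermentation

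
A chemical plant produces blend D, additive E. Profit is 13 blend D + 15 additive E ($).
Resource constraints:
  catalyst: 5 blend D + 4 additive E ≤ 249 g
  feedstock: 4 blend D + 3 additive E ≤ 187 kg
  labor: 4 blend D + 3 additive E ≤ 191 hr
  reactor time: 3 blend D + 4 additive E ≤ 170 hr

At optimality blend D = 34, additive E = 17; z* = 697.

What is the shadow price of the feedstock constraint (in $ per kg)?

Binding: feedstock and reactor time. Non-binding: catalyst (11 unused), labor (4 unused).
Slack constraints have shadow price 0 (complementary slackness).
Dual feasibility on the basic columns requires 4·y_feedstock + 3·y_reactor time = 13, 3·y_feedstock + 4·y_reactor time = 15.
Solving: y_feedstock = 1, y_reactor time = 3.
Shadow price of feedstock = 1.

1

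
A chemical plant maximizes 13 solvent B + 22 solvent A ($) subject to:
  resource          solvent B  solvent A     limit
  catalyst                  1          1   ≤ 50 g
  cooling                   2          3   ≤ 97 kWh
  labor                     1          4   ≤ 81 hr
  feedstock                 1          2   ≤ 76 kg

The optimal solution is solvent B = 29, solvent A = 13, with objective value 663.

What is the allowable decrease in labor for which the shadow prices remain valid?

32.5

Binding constraints: cooling, labor. The basis is B = [[2,3],[1,4]] with det 5.
Per unit decrease in labor, x* moves by d = (0.6, -0.4).
The basis stays optimal until solvent A reaches 0; allowable decrease = 32.5 hr.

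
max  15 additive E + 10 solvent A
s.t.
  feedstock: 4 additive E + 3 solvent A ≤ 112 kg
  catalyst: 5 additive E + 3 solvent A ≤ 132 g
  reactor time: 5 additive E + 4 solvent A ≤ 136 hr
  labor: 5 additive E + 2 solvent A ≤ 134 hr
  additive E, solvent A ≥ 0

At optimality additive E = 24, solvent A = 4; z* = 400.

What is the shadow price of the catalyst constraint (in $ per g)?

2

At the optimum: feedstock uses 108 of 112 (slack = 4); catalyst uses 132 of 132 (binding); reactor time uses 136 of 136 (binding); labor uses 128 of 134 (slack = 6).
By complementary slackness, y = 0 for the non-binding constraints.
From A_Bᵀ y = c: 5·y_catalyst + 5·y_reactor time = 15; 3·y_catalyst + 4·y_reactor time = 10.
This yields shadow prices y_catalyst = 2, y_reactor time = 1.
Shadow price of catalyst = 2.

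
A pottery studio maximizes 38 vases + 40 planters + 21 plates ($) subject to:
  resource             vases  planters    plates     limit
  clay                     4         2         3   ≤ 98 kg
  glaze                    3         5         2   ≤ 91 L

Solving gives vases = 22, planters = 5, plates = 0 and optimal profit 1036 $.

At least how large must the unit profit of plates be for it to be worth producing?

27

Check each constraint at x*: clay 98/98 (tight); glaze 91/91 (tight).
The binding rows give the dual system: 4·y_clay + 3·y_glaze = 38 and 2·y_clay + 5·y_glaze = 40.
Solving: y_clay = 5, y_glaze = 6.
plates enters the basis when its profit ≥ yᵀa₃ = 5·3 + 6·2 = 27.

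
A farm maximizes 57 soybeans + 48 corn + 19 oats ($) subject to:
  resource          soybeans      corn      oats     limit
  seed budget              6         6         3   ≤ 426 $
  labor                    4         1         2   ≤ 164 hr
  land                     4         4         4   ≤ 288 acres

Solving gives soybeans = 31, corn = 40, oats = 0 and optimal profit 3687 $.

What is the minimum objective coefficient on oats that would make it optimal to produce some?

28.5

Binding: seed budget and labor. Non-binding: land (4 unused).
Slack constraints have shadow price 0 (complementary slackness).
Dual feasibility on the basic columns requires 6·y_seed budget + 4·y_labor = 57, 6·y_seed budget + 1·y_labor = 48.
This yields shadow prices y_seed budget = 7.5, y_labor = 3.
oats enters the basis when its profit ≥ yᵀa₃ = 7.5·3 + 3·2 = 28.5.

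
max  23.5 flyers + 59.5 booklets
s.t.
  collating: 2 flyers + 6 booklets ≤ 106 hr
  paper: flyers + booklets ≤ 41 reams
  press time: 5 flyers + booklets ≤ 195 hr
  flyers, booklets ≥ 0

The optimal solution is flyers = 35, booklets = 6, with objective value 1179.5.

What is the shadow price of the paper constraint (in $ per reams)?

At the optimum: collating uses 106 of 106 (binding); paper uses 41 of 41 (binding); press time uses 181 of 195 (slack = 14).
Slack constraints have shadow price 0 (complementary slackness).
From A_Bᵀ y = c: 2·y_collating + 1·y_paper = 23.5; 6·y_collating + 1·y_paper = 59.5.
→ y_collating = 9 and y_paper = 5.5.
Shadow price of paper = 5.5.

5.5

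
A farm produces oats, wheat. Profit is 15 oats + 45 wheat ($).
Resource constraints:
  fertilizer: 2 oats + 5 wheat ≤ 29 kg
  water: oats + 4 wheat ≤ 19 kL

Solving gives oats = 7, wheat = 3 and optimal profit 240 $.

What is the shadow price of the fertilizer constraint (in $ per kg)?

Check each constraint at x*: fertilizer 29/29 (tight); water 19/19 (tight).
The binding rows give the dual system: 2·y_fertilizer + 1·y_water = 15 and 5·y_fertilizer + 4·y_water = 45.
This yields shadow prices y_fertilizer = 5, y_water = 5.
Shadow price of fertilizer = 5.

5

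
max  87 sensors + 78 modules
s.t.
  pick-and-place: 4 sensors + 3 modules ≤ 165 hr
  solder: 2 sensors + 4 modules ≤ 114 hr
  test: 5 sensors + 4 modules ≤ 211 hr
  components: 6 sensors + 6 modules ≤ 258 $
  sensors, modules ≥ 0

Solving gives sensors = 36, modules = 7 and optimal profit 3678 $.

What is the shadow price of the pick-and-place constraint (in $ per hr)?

Binding: pick-and-place and components. Non-binding: solder (14 unused), test (3 unused).
Since solder, test are not tight, their duals are 0.
From A_Bᵀ y = c: 4·y_pick-and-place + 6·y_components = 87; 3·y_pick-and-place + 6·y_components = 78.
Solving: y_pick-and-place = 9, y_components = 8.5.
Shadow price of pick-and-place = 9.

9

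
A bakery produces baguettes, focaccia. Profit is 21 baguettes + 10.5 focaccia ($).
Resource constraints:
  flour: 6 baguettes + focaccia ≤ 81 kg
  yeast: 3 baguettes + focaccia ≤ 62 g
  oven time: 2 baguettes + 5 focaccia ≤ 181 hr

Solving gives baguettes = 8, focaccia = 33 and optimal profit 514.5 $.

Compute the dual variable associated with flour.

3

Binding: flour and oven time. Non-binding: yeast (5 unused).
Slack constraints have shadow price 0 (complementary slackness).
From A_Bᵀ y = c: 6·y_flour + 2·y_oven time = 21; 1·y_flour + 5·y_oven time = 10.5.
→ y_flour = 3 and y_oven time = 1.5.
Shadow price of flour = 3.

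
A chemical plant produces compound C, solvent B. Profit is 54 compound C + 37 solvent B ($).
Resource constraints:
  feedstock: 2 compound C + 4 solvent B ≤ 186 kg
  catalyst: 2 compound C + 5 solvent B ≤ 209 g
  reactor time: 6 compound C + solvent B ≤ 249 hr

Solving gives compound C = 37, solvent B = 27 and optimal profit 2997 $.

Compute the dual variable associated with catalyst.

Check each constraint at x*: feedstock 182/186 (slack 4); catalyst 209/209 (tight); reactor time 249/249 (tight).
By complementary slackness, y = 0 for the non-binding constraint.
From A_Bᵀ y = c: 2·y_catalyst + 6·y_reactor time = 54; 5·y_catalyst + 1·y_reactor time = 37.
→ y_catalyst = 6 and y_reactor time = 7.
Shadow price of catalyst = 6.

6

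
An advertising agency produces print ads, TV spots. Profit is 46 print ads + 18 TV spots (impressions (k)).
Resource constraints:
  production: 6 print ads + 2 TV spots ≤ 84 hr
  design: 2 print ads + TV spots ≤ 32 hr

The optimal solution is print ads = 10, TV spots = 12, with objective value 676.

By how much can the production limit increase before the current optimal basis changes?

Binding constraints: production, design. The basis is B = [[6,2],[2,1]] with det 2.
Per unit increase in production, x* moves by d = (0.5, -1).
The basis stays optimal until TV spots reaches 0; allowable increase = 12 hr.

12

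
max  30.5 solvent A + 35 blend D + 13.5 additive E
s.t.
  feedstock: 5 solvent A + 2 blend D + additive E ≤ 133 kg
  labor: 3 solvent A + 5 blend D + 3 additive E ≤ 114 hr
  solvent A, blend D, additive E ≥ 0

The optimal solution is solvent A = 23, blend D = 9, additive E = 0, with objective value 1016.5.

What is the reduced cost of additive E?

Both feedstock and labor are binding at x*.
Dual feasibility on the basic columns requires 5·y_feedstock + 3·y_labor = 30.5, 2·y_feedstock + 5·y_labor = 35.
→ y_feedstock = 2.5 and y_labor = 6.
Reduced cost of additive E: c₃ − yᵀa₃ = 13.5 − (2.5·1 + 6·3) = 13.5 − 20.5 = -7.

-7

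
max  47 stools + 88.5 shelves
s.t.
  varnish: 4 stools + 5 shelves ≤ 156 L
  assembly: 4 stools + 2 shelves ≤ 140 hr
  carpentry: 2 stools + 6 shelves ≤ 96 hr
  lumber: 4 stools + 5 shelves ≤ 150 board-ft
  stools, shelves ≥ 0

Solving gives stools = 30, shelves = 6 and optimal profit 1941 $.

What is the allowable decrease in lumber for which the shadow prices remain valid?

Binding constraints: carpentry, lumber. The basis is B = [[2,6],[4,5]] with det -14.
Per unit decrease in lumber, x* moves by d = (-0.4286, 0.1429).
The basis stays optimal until stools reaches 0; allowable decrease = 70 board-ft.

70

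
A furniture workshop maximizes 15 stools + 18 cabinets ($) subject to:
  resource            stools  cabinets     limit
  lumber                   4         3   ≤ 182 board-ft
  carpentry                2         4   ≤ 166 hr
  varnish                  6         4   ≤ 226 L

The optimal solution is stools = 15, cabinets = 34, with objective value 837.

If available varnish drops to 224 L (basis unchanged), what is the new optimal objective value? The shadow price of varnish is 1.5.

834

Δb = -2, so new z* = 837 + (1.5)·(-2) = 837 − 3 = 834.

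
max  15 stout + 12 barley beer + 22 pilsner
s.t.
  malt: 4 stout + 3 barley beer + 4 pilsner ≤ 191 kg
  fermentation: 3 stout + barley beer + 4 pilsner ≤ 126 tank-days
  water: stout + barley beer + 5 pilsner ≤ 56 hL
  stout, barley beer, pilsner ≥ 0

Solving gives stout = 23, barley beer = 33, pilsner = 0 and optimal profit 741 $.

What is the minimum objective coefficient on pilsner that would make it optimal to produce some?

27

At the optimum: malt uses 191 of 191 (binding); fermentation uses 102 of 126 (slack = 24); water uses 56 of 56 (binding).
Since fermentation is not tight, its dual is 0.
From A_Bᵀ y = c: 4·y_malt + 1·y_water = 15; 3·y_malt + 1·y_water = 12.
Solving: y_malt = 3, y_water = 3.
pilsner enters the basis when its profit ≥ yᵀa₃ = 3·4 + 3·5 = 27.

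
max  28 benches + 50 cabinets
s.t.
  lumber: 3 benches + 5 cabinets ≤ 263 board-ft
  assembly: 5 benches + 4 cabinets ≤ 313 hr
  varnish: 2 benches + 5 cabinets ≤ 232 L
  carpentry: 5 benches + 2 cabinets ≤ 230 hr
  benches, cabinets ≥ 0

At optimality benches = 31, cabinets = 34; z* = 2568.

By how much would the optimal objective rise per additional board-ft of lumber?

Binding: lumber and varnish. Non-binding: assembly (22 unused), carpentry (7 unused).
Since assembly, carpentry are not tight, their duals are 0.
From A_Bᵀ y = c: 3·y_lumber + 2·y_varnish = 28; 5·y_lumber + 5·y_varnish = 50.
→ y_lumber = 8 and y_varnish = 2.
Shadow price of lumber = 8.

8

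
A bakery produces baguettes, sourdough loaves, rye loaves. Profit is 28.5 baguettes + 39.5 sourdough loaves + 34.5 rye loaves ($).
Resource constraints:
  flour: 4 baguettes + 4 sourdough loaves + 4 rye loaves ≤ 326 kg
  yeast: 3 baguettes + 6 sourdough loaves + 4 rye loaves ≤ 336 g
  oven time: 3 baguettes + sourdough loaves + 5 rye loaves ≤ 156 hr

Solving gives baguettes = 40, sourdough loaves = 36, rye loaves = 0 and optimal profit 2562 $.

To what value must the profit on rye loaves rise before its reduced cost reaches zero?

41.5

Binding: yeast and oven time. Non-binding: flour (22 unused).
By complementary slackness, y = 0 for the non-binding constraint.
From A_Bᵀ y = c: 3·y_yeast + 3·y_oven time = 28.5; 6·y_yeast + 1·y_oven time = 39.5.
This yields shadow prices y_yeast = 6, y_oven time = 3.5.
rye loaves enters the basis when its profit ≥ yᵀa₃ = 6·4 + 3.5·5 = 41.5.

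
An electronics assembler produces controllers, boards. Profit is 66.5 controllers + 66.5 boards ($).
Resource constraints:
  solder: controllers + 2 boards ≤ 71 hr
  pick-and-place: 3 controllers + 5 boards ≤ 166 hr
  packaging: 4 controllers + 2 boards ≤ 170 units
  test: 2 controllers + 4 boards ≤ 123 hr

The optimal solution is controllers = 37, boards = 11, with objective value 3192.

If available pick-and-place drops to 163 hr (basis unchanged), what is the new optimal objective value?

Binding: pick-and-place and packaging. Non-binding: solder (12 unused), test (5 unused).
Slack constraints have shadow price 0 (complementary slackness).
From A_Bᵀ y = c: 3·y_pick-and-place + 4·y_packaging = 66.5; 5·y_pick-and-place + 2·y_packaging = 66.5.
Solving: y_pick-and-place = 9.5, y_packaging = 9.5.
Δz = y_pick-and-place·Δb = 9.5 × (-3) = -28.5, so new z* = 3192 − 28.5 = 3163.5.

3163.5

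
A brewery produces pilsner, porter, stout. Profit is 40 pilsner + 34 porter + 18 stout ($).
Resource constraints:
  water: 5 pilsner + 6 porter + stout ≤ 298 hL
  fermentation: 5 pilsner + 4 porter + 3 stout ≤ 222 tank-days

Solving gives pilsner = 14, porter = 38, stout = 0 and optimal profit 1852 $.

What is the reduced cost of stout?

At the optimum: water uses 298 of 298 (binding); fermentation uses 222 of 222 (binding).
The binding rows give the dual system: 5·y_water + 5·y_fermentation = 40 and 6·y_water + 4·y_fermentation = 34.
This yields shadow prices y_water = 1, y_fermentation = 7.
Reduced cost of stout: c₃ − yᵀa₃ = 18 − (1·1 + 7·3) = 18 − 22 = -4.

-4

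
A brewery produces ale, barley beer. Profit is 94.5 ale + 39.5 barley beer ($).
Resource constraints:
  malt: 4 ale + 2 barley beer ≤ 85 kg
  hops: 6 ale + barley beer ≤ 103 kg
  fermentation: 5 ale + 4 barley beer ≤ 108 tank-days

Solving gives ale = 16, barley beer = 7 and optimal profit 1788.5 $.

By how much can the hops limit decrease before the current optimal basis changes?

Binding constraints: hops, fermentation. The basis is B = [[6,1],[5,4]] with det 19.
Per unit decrease in hops, x* moves by d = (-0.2105, 0.2632).
The basis stays optimal until ale reaches 0; allowable decrease = 76 kg.

76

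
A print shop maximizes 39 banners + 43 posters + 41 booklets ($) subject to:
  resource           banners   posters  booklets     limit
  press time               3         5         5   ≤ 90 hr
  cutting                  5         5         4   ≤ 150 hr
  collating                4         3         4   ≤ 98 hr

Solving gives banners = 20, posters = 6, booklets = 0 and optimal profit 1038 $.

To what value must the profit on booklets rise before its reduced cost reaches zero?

49

Check each constraint at x*: press time 90/90 (tight); cutting 130/150 (slack 20); collating 98/98 (tight).
Slack constraints have shadow price 0 (complementary slackness).
Dual feasibility on the basic columns requires 3·y_press time + 4·y_collating = 39, 5·y_press time + 3·y_collating = 43.
→ y_press time = 5 and y_collating = 6.
booklets enters the basis when its profit ≥ yᵀa₃ = 5·5 + 6·4 = 49.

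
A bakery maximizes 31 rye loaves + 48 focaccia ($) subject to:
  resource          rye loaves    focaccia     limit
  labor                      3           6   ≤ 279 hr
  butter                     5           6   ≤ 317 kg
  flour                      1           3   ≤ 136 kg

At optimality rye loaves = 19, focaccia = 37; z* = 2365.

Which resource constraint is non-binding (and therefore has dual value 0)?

labor: 279/279 (binding)
butter: 317/317 (binding)
flour: 130/136 (slack 6)
By complementary slackness, a constraint with positive slack has shadow price 0 → flour.

flour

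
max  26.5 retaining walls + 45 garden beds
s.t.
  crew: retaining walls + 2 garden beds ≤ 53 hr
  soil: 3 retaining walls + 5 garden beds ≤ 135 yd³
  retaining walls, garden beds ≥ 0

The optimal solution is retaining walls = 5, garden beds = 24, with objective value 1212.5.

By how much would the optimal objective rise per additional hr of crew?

Both crew and soil are binding at x*.
Dual feasibility on the basic columns requires 1·y_crew + 3·y_soil = 26.5, 2·y_crew + 5·y_soil = 45.
→ y_crew = 2.5 and y_soil = 8.
Shadow price of crew = 2.5.

2.5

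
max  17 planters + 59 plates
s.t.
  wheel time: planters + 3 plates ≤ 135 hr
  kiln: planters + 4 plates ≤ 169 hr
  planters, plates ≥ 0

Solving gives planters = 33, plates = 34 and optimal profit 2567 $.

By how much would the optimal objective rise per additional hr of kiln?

At the optimum: wheel time uses 135 of 135 (binding); kiln uses 169 of 169 (binding).
Dual feasibility on the basic columns requires 1·y_wheel time + 1·y_kiln = 17, 3·y_wheel time + 4·y_kiln = 59.
→ y_wheel time = 9 and y_kiln = 8.
Shadow price of kiln = 8.

8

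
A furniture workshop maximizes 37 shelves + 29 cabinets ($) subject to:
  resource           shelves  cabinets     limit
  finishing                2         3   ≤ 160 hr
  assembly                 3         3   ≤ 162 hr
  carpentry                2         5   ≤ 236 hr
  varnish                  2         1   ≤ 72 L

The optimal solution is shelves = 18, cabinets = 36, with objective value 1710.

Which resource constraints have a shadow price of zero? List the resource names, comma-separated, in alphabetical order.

carpentry, finishing

finishing: 144/160 (slack 16)
assembly: 162/162 (binding)
carpentry: 216/236 (slack 20)
varnish: 72/72 (binding)
By complementary slackness, a constraint with positive slack has shadow price 0 → carpentry, finishing.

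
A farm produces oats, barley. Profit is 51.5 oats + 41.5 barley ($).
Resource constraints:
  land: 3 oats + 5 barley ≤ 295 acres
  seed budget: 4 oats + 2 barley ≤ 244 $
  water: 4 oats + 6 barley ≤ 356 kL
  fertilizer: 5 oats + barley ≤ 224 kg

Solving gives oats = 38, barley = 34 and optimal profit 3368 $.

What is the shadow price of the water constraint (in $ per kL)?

At the optimum: land uses 284 of 295 (slack = 11); seed budget uses 220 of 244 (slack = 24); water uses 356 of 356 (binding); fertilizer uses 224 of 224 (binding).
Slack constraints have shadow price 0 (complementary slackness).
From A_Bᵀ y = c: 4·y_water + 5·y_fertilizer = 51.5; 6·y_water + 1·y_fertilizer = 41.5.
→ y_water = 6 and y_fertilizer = 5.5.
Shadow price of water = 6.

6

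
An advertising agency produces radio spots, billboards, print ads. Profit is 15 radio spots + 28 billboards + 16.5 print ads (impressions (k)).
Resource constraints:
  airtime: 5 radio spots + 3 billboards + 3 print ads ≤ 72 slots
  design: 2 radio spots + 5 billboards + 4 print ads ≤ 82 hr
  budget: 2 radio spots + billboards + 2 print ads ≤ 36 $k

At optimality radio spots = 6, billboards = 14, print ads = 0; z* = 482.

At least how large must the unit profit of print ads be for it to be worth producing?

23

Binding: airtime and design. Non-binding: budget (10 unused).
By complementary slackness, y = 0 for the non-binding constraint.
Dual feasibility on the basic columns requires 5·y_airtime + 2·y_design = 15, 3·y_airtime + 5·y_design = 28.
→ y_airtime = 1 and y_design = 5.
print ads enters the basis when its profit ≥ yᵀa₃ = 1·3 + 5·4 = 23.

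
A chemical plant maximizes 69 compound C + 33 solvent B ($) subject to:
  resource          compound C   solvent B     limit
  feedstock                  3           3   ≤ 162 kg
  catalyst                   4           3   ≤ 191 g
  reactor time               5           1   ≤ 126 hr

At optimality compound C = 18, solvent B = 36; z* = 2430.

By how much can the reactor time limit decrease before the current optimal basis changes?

72

Binding constraints: feedstock, reactor time. The basis is B = [[3,3],[5,1]] with det -12.
Per unit decrease in reactor time, x* moves by d = (-0.25, 0.25).
The basis stays optimal until compound C reaches 0; allowable decrease = 72 hr.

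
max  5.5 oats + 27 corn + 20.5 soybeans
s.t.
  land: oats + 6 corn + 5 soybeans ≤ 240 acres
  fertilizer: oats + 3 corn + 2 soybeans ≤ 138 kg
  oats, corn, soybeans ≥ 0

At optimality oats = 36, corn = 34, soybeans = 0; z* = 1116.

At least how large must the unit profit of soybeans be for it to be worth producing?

21.5

At the optimum: land uses 240 of 240 (binding); fertilizer uses 138 of 138 (binding).
The binding rows give the dual system: 1·y_land + 1·y_fertilizer = 5.5 and 6·y_land + 3·y_fertilizer = 27.
Solving: y_land = 3.5, y_fertilizer = 2.
soybeans enters the basis when its profit ≥ yᵀa₃ = 3.5·5 + 2·2 = 21.5.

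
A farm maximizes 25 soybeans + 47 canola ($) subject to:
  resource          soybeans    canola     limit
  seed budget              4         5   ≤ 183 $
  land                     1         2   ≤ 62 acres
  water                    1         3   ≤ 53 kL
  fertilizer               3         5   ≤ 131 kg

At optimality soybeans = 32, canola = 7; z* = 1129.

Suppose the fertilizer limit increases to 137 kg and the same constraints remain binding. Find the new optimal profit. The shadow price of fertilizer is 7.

Δb = 6, so new z* = 1129 + (7)·(6) = 1129 + 42 = 1171.

1171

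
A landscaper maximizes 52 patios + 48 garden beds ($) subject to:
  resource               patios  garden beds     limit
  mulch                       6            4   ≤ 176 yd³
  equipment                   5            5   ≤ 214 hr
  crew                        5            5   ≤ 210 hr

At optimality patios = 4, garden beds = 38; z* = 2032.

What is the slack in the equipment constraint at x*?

4

equipment used = 5·4 + 5·38 = 210; slack = 214 − 210 = 4.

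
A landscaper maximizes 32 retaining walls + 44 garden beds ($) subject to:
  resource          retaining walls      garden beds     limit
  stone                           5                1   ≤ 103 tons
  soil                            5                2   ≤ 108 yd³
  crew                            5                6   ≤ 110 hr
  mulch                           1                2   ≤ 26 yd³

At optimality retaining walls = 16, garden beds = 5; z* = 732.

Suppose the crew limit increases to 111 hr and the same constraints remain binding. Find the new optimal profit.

737

At the optimum: stone uses 85 of 103 (slack = 18); soil uses 90 of 108 (slack = 18); crew uses 110 of 110 (binding); mulch uses 26 of 26 (binding).
By complementary slackness, y = 0 for the non-binding constraints.
Dual feasibility on the basic columns requires 5·y_crew + 1·y_mulch = 32, 6·y_crew + 2·y_mulch = 44.
→ y_crew = 5 and y_mulch = 7.
Δz = y_crew·Δb = 5 × (1) = 5, so new z* = 732 + 5 = 737.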